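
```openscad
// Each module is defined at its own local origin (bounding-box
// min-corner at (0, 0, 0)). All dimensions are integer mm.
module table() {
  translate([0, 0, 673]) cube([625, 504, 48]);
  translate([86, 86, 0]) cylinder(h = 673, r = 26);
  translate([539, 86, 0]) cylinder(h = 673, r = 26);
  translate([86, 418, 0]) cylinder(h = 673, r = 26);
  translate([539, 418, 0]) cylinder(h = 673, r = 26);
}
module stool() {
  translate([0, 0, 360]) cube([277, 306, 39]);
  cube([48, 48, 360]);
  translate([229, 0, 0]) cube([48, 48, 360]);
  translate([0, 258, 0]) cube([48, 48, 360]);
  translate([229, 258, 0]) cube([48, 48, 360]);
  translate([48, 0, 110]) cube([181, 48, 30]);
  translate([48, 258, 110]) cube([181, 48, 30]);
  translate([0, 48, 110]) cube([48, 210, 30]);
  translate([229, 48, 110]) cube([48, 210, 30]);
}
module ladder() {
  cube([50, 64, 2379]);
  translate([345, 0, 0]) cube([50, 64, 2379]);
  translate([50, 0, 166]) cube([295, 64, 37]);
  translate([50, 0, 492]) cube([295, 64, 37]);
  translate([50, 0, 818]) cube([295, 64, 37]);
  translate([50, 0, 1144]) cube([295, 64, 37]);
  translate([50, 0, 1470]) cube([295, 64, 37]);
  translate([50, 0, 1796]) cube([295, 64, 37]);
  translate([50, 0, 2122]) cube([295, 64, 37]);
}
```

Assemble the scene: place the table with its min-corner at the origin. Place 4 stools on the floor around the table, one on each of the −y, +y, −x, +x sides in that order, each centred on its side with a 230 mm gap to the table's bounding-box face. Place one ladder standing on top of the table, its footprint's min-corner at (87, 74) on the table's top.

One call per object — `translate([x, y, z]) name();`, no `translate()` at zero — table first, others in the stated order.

table();
translate([174, -536, 0]) stool();
translate([174, 734, 0]) stool();
translate([-507, 99, 0]) stool();
translate([855, 99, 0]) stool();
translate([87, 74, 721]) ladder();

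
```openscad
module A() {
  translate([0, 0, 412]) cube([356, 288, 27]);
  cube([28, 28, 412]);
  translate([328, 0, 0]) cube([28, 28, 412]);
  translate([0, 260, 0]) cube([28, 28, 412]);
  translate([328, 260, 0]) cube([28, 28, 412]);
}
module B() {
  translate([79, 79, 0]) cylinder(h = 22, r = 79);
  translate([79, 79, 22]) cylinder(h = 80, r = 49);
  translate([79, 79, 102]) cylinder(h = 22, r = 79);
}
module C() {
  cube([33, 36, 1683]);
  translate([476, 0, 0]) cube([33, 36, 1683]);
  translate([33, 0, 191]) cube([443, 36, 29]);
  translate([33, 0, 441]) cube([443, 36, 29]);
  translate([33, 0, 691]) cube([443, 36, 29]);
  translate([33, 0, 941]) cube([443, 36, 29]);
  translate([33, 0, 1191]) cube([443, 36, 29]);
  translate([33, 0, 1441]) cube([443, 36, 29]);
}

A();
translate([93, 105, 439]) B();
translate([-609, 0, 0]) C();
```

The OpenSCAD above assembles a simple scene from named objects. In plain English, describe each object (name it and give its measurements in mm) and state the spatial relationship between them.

A is a four-legged stool. The seat is a 356×288×27 mm slab whose top surface is at z = 439 mm; four square legs, each 28×28 mm in cross-section, run from the floor (z = 0) to the underside of the seat, each flush with a corner of the seat.

B is a spool: two coaxial disc flanges of radius 79 mm and thickness 22 mm, joined by a core cylinder of radius 49 mm and height 80 mm. The lower flange rests on z = 0 and the three cylinders share a vertical axis.

C is a straight ladder. Two 33×36 mm vertical rails, 1683 mm tall, stand 509 mm apart (outside-to-outside) with their front faces coplanar on the −y side. 6 rungs, each 36 mm deep and 29 mm tall, span between the inner faces of the rails, front faces flush with the rails. The lowest rung's underside is at z = 191 mm and rungs are spaced 250 mm apart (underside to underside).

The spool is on top of the stool. The ladder is on the floor beside the stool on its −x side.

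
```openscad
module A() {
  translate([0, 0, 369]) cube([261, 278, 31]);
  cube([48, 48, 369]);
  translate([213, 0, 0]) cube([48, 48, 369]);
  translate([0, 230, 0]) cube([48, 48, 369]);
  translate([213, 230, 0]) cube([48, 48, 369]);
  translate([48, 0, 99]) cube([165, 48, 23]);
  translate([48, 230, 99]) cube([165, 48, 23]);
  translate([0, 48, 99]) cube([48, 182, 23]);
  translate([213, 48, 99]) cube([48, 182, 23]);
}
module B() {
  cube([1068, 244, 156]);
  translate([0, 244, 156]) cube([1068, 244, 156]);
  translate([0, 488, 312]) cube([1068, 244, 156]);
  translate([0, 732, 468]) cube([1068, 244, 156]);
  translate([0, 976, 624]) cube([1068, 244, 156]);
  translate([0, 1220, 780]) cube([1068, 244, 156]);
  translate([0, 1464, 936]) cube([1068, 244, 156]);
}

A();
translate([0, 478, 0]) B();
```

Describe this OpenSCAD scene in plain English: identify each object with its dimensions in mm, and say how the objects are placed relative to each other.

A is a four-legged stool. The seat is a 261×278×31 mm slab whose top surface is at z = 400 mm; four square legs, each 48×48 mm in cross-section, run from the floor (z = 0) to the underside of the seat, each flush with a corner of the seat. Four stretchers, 48 mm wide and 23 mm tall, connect adjacent legs with their undersides at z = 99 mm, each running between the inner faces of the legs it joins and aligned with the legs' outer faces on the other axis.

B is a straight staircase of 7 solid steps. Each step is 1068 mm wide (x), 244 mm deep (y, the going) and 156 mm tall (the rise). The first step rests on the floor; each subsequent step sits one going further in +y and one rise higher in +z, directly behind and above the previous step with no overlap.

The staircase is on the floor beside the stool on its +y side.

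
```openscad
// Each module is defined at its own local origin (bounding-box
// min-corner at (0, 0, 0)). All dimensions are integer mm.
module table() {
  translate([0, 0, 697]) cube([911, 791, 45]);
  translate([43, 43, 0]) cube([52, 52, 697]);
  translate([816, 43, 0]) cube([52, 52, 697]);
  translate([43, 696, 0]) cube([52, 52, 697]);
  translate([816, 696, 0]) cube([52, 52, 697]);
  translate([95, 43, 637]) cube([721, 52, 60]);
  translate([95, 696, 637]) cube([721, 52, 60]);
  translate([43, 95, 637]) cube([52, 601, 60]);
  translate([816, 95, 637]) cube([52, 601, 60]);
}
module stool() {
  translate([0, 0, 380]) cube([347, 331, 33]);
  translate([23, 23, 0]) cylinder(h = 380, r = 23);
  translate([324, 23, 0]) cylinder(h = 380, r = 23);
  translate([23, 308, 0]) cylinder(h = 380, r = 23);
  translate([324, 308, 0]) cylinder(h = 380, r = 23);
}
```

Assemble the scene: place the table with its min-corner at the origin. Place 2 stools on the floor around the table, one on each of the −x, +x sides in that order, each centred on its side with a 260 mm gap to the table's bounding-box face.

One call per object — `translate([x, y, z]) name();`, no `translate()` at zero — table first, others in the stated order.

table();
translate([-607, 230, 0]) stool();
translate([1171, 230, 0]) stool();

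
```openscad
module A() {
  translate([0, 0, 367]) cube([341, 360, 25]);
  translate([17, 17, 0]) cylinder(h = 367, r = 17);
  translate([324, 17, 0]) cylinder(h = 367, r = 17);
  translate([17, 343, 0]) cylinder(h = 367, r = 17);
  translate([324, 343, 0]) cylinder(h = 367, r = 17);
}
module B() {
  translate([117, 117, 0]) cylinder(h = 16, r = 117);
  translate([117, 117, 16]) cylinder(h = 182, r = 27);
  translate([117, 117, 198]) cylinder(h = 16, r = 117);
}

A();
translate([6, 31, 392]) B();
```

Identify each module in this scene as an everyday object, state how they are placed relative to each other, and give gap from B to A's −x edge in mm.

A is a stool. B is a spool. The spool is on top of the stool. The gap from the spool to the stool's −x edge is 6 mm.

The spool's min-x is at 6; the stool's min-x is 0; gap = 6 mm.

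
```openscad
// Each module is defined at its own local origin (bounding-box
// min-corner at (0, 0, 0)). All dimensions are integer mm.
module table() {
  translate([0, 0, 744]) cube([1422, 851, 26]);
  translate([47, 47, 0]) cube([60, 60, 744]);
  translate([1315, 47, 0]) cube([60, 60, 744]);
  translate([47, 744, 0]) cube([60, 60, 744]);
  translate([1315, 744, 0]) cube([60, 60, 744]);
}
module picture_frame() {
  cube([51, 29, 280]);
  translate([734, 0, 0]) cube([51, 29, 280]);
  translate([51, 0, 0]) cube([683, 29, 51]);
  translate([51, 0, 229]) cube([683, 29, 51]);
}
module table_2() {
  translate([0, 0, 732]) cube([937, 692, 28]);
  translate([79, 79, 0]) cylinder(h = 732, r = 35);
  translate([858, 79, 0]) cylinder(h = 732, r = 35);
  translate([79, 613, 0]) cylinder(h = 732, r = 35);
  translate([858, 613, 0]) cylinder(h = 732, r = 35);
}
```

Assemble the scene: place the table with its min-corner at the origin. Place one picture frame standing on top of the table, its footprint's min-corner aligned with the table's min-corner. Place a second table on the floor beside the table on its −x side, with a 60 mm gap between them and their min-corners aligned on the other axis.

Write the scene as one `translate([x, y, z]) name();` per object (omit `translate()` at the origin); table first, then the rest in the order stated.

table();
translate([0, 0, 770]) picture_frame();
translate([-997, 0, 0]) table_2();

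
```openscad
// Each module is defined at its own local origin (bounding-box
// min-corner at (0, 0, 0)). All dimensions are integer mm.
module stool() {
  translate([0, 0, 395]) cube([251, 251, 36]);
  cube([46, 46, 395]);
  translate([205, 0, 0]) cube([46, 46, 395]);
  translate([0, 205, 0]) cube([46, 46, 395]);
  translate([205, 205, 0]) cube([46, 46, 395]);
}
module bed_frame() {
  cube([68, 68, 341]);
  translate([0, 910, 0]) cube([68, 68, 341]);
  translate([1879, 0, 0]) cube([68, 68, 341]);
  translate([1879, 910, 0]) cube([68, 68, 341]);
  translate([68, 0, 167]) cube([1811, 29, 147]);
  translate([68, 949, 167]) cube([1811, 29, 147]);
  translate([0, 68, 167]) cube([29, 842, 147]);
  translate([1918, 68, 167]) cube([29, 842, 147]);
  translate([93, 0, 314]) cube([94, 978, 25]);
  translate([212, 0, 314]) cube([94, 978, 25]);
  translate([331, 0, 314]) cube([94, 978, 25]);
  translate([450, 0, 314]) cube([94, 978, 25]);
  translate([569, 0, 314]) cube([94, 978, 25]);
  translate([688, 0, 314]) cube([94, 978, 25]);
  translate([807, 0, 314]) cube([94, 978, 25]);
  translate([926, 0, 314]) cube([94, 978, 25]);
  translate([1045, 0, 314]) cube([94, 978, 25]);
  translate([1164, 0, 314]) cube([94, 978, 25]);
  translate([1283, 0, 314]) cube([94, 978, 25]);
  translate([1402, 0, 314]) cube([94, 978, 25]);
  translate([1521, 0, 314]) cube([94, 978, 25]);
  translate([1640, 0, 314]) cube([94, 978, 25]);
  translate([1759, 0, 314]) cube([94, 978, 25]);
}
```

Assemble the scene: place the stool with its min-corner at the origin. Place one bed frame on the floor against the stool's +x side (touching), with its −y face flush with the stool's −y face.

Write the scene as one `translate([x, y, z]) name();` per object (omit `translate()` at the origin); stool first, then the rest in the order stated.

stool();
translate([251, 0, 0]) bed_frame();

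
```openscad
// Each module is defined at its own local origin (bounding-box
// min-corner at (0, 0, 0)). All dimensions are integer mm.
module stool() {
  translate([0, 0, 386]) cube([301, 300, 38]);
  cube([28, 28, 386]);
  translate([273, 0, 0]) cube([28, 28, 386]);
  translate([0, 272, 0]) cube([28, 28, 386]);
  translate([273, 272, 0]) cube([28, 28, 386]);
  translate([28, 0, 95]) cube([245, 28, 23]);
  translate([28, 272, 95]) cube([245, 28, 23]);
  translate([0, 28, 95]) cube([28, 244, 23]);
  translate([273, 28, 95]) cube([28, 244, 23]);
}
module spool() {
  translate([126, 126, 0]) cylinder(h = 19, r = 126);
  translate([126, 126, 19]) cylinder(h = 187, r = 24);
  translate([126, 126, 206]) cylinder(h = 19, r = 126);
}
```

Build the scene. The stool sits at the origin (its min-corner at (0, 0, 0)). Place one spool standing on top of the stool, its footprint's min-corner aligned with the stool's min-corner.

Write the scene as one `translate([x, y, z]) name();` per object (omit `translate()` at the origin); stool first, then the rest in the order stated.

stool();
translate([0, 0, 424]) spool();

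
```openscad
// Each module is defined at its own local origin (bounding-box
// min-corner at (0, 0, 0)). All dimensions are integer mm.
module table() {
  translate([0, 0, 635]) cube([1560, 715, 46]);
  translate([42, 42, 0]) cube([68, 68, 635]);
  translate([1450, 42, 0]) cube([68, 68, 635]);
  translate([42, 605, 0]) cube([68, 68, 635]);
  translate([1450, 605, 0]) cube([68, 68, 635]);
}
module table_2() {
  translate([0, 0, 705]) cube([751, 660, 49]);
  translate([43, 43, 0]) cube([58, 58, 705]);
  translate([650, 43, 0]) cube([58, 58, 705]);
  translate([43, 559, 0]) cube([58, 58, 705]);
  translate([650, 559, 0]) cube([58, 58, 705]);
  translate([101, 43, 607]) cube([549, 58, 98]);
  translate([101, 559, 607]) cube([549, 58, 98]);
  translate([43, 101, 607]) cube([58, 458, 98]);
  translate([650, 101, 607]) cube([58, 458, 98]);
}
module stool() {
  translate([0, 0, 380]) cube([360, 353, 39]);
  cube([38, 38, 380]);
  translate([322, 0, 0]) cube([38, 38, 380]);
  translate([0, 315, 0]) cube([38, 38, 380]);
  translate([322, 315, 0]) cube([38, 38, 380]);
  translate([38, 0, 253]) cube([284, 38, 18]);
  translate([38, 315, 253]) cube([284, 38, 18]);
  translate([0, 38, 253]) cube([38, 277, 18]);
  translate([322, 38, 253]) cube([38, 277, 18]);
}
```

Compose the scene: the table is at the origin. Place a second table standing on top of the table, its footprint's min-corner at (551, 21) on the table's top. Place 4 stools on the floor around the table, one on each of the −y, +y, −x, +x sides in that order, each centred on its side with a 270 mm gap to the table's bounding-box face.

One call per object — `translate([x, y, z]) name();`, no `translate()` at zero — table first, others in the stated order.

table();
translate([551, 21, 681]) table_2();
translate([600, -623, 0]) stool();
translate([600, 985, 0]) stool();
translate([-630, 181, 0]) stool();
translate([1830, 181, 0]) stool();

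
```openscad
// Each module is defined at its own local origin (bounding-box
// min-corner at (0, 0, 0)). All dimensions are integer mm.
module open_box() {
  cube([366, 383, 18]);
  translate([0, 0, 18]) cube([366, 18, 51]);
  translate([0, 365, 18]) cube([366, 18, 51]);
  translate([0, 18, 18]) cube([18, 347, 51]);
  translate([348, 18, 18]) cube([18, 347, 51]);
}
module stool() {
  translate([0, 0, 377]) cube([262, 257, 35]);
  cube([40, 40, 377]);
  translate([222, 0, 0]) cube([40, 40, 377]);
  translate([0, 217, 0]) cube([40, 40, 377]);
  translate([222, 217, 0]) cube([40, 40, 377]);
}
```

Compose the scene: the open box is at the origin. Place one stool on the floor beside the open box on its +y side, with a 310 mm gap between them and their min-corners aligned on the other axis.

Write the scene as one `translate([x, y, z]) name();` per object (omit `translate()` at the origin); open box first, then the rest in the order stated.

open_box();
translate([0, 693, 0]) stool();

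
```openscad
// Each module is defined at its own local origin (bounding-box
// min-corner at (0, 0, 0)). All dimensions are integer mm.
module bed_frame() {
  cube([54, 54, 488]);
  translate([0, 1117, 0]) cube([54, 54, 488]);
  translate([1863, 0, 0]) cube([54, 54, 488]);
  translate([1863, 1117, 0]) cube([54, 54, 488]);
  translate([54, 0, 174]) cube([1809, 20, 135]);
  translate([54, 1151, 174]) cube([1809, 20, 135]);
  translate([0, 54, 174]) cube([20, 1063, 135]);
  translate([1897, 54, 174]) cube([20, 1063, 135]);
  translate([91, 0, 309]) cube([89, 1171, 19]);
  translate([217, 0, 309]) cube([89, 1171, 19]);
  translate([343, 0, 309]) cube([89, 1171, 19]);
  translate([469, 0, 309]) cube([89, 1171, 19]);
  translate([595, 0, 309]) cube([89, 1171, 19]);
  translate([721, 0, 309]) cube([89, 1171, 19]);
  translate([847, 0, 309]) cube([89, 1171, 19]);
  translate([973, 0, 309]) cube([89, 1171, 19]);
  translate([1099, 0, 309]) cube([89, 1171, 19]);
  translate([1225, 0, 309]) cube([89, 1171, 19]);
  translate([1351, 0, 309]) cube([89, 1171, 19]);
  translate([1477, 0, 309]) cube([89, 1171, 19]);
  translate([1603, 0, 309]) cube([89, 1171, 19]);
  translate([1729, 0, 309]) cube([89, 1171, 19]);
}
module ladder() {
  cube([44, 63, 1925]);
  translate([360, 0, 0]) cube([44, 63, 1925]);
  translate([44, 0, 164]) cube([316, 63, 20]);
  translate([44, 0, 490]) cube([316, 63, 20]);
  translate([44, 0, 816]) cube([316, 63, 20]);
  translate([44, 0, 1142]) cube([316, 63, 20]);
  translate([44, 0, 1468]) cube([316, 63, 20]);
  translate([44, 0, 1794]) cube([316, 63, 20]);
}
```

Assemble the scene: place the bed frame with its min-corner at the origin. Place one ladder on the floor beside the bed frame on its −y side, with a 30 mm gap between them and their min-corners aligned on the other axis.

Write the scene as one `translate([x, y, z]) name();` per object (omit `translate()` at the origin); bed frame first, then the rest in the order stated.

bed_frame();
translate([0, -93, 0]) ladder();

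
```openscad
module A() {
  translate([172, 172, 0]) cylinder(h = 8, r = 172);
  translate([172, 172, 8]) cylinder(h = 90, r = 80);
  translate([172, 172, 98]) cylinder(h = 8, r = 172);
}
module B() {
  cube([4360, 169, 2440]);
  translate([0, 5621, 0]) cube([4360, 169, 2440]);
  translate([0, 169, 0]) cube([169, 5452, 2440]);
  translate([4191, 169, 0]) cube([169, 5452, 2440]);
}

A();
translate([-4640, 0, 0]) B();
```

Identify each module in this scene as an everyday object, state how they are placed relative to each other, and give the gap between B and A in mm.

A is a spool. B is a house frame. The house frame is on the floor beside the spool on its −x side. The gap between the house frame and the spool is 280 mm.

The house frame's nearest face is 280 mm from the spool's −x face.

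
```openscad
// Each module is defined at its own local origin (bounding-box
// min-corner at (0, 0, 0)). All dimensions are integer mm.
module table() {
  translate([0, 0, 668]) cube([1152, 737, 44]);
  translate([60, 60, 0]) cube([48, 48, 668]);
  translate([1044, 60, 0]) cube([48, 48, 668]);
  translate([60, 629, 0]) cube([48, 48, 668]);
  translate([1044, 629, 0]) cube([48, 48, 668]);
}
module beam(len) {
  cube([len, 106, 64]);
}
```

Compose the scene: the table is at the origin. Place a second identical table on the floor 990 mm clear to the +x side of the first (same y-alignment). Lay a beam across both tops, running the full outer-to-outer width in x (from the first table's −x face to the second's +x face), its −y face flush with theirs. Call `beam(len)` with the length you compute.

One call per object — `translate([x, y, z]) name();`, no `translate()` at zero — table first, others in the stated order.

table();
translate([2142, 0, 0]) table();
translate([0, 0, 712]) beam(3294);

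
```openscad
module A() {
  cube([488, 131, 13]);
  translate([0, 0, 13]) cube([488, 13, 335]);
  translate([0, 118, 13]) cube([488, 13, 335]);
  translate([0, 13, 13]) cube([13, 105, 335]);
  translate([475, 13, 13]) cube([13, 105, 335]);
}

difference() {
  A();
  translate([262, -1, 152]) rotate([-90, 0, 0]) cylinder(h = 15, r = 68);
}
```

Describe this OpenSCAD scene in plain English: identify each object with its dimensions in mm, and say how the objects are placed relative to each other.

A is an open-topped rectangular box: outside dimensions 488×131×348 mm, with a uniform wall and base thickness of 13 mm. The base is a full 488×131 slab on the floor; four walls sit on top of the base. The front and back walls (the −y and +y sides) span the full width; the two side walls fit between them.

The open box has a circular hole of radius 68 mm through its front wall, centred at (x = 262, z = 152).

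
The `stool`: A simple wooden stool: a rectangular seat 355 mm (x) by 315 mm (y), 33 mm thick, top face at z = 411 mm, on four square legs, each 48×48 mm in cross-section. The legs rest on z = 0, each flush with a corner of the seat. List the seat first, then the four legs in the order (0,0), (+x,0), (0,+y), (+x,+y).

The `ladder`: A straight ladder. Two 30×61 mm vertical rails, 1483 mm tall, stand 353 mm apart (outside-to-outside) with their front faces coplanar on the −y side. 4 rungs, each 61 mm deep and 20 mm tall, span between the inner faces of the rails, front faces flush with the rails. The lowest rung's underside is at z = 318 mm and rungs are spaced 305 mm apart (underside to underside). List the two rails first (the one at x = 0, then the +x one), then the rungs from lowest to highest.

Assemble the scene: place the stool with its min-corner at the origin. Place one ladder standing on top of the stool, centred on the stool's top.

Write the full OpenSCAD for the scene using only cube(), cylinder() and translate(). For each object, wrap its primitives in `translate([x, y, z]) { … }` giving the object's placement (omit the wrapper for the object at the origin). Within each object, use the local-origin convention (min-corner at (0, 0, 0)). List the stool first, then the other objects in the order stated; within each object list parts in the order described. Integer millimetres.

translate([0, 0, 378]) cube([355, 315, 33]);
cube([48, 48, 378]);
translate([307, 0, 0]) cube([48, 48, 378]);
translate([0, 267, 0]) cube([48, 48, 378]);
translate([307, 267, 0]) cube([48, 48, 378]);
translate([1, 127, 411]) {
  cube([30, 61, 1483]);
  translate([323, 0, 0]) cube([30, 61, 1483]);
  translate([30, 0, 318]) cube([293, 61, 20]);
  translate([30, 0, 623]) cube([293, 61, 20]);
  translate([30, 0, 928]) cube([293, 61, 20]);
  translate([30, 0, 1233]) cube([293, 61, 20]);
}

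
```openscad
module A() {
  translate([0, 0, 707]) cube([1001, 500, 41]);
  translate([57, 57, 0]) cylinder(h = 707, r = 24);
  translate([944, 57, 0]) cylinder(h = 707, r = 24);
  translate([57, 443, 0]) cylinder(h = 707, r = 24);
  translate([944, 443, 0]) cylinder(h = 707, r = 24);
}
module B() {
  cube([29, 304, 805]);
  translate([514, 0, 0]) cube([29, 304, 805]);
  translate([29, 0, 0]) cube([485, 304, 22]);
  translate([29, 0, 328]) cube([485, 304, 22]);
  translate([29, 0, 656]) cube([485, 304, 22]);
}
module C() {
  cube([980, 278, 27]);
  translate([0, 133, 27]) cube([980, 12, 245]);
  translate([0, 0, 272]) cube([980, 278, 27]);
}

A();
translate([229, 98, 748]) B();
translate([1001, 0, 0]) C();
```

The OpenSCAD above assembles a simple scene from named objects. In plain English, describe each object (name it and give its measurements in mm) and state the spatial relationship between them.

A is a rectangular dining table. The top is 1001×500×41 mm with its upper surface at z = 748 mm. It stands on four round legs of 48 mm diameter, each leg's bounding box inset 33 mm from the nearest pair of top edges, running from the floor to the underside of the top.

B is a bookshelf 543 mm wide overall, 304 mm deep and 805 mm tall. The two sides are 29 mm thick vertical panels. 3 horizontal shelves of 22 mm thickness span between the inner faces of the sides; the lowest shelf sits on the floor and shelves are stacked with a clear vertical gap of 306 mm between each pair.

C is an I-beam lying along x, 980 mm long. Overall section height 299 mm. Two flanges 278 mm wide (y) and 27 mm thick, one on the floor and one at the top; a web 12 mm thick runs between them, centred on the flange width.

The bookshelf is on top of the table, centred. The I-beam is against the table's +x side, with their −y faces flush.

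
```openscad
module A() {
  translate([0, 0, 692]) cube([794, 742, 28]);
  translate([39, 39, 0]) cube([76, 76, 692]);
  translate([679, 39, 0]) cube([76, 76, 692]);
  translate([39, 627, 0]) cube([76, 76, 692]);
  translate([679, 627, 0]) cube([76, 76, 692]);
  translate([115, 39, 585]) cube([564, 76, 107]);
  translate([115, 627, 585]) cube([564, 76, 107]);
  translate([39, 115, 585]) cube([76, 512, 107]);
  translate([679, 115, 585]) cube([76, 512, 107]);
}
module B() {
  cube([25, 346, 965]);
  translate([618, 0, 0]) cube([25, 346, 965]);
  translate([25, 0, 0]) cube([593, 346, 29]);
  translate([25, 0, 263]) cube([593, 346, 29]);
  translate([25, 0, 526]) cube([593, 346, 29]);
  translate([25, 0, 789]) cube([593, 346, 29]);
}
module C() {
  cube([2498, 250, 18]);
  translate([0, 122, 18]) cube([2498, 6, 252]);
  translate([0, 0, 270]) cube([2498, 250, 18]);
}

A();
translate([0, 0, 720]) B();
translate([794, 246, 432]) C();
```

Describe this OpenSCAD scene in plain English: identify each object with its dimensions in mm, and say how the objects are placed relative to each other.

A is a table with a 794×742 mm rectangular top, 28 mm thick, top surface at z = 720 mm, supported by four 76×76 mm square legs, each inset 39 mm from the nearest pair of top edges, running from the floor. Four apron rails, 76 mm thick and 107 mm tall, run between adjacent legs with their top edges flush with the underside of the top and their outer faces flush with the legs' outer faces.

B is an open bookshelf. Two side panels, each 25 mm thick, 346 mm deep and 965 mm tall, stand 643 mm apart (outside-to-outside). Between them sit 4 shelves, each 29 mm thick and 346 mm deep, spanning the full gap between the sides. The bottom shelf rests on the floor (its underside at z = 0) and the clear gap between one shelf's top and the next shelf's underside is 234 mm.

C is an I-beam lying along x, 2498 mm long. Overall section height 288 mm. Two flanges 250 mm wide (y) and 18 mm thick, one on the floor and one at the top; a web 6 mm thick runs between them, centred on the flange width.

The bookshelf is on top of the table. The I-beam is beside the table with their tops flush at z = 720.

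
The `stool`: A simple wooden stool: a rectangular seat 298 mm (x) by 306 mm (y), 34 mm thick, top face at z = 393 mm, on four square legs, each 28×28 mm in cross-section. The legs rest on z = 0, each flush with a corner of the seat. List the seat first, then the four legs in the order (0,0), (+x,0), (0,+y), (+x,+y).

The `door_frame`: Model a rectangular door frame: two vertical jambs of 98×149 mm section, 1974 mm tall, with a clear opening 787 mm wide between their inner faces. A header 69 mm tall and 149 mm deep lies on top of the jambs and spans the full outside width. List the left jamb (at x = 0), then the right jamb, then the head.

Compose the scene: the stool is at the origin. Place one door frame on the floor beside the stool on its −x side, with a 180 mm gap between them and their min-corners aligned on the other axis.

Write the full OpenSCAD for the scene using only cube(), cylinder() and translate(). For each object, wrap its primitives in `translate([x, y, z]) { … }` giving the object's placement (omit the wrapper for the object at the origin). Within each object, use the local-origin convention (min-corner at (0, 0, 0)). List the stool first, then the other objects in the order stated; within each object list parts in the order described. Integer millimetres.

translate([0, 0, 359]) cube([298, 306, 34]);
cube([28, 28, 359]);
translate([270, 0, 0]) cube([28, 28, 359]);
translate([0, 278, 0]) cube([28, 28, 359]);
translate([270, 278, 0]) cube([28, 28, 359]);
translate([-1163, 0, 0]) {
  cube([98, 149, 1974]);
  translate([885, 0, 0]) cube([98, 149, 1974]);
  translate([0, 0, 1974]) cube([983, 149, 69]);
}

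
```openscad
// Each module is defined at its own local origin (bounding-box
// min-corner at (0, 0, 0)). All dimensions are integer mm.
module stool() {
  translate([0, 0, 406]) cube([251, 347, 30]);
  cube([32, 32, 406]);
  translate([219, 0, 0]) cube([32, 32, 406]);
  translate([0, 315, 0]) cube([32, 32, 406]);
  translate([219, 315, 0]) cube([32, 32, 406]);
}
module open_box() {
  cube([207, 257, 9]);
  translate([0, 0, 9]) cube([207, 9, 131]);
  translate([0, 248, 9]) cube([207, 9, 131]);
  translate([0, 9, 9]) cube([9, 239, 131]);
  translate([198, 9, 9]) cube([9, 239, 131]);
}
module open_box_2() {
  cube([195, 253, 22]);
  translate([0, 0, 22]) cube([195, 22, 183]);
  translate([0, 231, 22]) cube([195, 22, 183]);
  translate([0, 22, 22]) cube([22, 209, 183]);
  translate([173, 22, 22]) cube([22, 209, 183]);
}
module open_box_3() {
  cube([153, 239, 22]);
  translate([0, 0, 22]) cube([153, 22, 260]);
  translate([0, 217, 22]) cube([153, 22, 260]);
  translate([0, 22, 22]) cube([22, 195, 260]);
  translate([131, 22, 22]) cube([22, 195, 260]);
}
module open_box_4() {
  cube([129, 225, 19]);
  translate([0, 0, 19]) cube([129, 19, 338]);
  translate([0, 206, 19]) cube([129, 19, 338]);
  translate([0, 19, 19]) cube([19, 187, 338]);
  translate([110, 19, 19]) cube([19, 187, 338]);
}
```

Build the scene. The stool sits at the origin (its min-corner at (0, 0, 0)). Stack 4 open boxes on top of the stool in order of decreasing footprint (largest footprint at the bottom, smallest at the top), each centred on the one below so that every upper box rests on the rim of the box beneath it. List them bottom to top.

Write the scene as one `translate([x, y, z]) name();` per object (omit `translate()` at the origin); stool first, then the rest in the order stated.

stool();
translate([22, 45, 436]) open_box();
translate([28, 47, 576]) open_box_2();
translate([49, 54, 781]) open_box_3();
translate([61, 61, 1063]) open_box_4();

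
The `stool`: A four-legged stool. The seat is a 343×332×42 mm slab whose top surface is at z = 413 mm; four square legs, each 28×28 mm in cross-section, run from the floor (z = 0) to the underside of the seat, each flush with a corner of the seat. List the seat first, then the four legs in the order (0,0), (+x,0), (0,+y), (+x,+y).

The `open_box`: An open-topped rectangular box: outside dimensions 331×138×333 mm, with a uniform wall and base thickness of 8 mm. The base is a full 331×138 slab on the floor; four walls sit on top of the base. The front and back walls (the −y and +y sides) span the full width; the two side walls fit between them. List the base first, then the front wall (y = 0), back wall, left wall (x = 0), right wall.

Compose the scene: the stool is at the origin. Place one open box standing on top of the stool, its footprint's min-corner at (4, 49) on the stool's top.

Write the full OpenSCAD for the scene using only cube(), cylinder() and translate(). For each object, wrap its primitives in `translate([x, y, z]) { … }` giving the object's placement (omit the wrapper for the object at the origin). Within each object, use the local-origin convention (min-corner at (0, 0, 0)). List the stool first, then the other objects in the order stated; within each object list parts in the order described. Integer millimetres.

translate([0, 0, 371]) cube([343, 332, 42]);
cube([28, 28, 371]);
translate([315, 0, 0]) cube([28, 28, 371]);
translate([0, 304, 0]) cube([28, 28, 371]);
translate([315, 304, 0]) cube([28, 28, 371]);
translate([4, 49, 413]) {
  cube([331, 138, 8]);
  translate([0, 0, 8]) cube([331, 8, 325]);
  translate([0, 130, 8]) cube([331, 8, 325]);
  translate([0, 8, 8]) cube([8, 122, 325]);
  translate([323, 8, 8]) cube([8, 122, 325]);
}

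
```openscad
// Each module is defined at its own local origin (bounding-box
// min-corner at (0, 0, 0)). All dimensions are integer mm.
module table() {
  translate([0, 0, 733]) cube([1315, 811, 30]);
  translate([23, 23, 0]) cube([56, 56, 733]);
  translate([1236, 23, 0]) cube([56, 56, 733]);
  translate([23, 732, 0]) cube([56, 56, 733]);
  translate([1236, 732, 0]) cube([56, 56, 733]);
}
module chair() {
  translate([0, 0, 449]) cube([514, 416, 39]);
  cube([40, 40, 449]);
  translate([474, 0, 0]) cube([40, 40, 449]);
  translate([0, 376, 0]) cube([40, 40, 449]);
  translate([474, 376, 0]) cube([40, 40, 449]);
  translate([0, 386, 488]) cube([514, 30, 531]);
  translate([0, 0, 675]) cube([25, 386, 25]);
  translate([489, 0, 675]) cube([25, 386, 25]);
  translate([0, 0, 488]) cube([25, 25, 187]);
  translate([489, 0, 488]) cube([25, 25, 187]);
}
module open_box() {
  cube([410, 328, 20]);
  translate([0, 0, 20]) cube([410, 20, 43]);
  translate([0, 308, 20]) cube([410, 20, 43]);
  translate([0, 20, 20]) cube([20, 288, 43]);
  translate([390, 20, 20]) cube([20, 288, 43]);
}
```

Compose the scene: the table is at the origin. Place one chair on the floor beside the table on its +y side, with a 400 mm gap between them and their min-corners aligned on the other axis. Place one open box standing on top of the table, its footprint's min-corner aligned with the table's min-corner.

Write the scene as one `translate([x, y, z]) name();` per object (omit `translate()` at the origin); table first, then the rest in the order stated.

table();
translate([0, 1211, 0]) chair();
translate([0, 0, 763]) open_box();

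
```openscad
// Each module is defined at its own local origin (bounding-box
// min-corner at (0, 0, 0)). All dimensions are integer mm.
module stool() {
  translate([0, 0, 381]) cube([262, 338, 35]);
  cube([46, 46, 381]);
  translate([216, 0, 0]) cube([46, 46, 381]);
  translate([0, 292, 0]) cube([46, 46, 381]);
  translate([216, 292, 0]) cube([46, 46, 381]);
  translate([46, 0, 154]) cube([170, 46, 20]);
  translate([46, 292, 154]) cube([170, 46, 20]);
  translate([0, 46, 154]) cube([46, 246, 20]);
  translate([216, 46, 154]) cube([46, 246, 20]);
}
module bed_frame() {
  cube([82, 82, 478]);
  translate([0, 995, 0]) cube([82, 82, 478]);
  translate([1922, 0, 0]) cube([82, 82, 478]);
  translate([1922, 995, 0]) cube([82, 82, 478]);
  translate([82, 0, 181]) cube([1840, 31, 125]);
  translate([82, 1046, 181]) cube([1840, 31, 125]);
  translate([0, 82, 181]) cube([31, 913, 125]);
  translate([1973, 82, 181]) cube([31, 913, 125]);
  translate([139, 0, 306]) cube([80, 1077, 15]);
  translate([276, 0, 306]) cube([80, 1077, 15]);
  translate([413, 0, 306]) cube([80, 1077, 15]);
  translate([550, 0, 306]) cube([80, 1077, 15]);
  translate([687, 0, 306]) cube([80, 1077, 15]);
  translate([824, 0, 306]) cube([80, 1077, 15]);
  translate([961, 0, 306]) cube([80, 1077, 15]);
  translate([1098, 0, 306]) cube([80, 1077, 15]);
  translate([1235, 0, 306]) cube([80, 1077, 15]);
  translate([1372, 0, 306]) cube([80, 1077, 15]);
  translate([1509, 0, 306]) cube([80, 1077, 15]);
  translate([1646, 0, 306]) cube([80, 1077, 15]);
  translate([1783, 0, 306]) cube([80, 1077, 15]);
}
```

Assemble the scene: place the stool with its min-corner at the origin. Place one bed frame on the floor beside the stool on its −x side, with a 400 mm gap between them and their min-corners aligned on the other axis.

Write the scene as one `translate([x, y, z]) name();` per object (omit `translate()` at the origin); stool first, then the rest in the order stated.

stool();
translate([-2404, 0, 0]) bed_frame();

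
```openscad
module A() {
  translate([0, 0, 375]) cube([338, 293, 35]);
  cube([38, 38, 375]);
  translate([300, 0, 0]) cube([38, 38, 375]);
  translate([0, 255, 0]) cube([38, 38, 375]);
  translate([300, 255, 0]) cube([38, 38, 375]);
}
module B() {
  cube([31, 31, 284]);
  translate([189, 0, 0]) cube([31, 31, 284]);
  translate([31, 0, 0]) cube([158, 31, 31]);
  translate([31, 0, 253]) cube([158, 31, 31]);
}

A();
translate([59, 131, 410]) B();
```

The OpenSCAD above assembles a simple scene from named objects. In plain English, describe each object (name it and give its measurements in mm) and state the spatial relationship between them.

A is a four-legged stool. The seat is 338×293 mm, 35 mm thick, top at z = 410 mm. It stands on four square legs, each 38×38 mm in cross-section, from z = 0 to the seat underside, each flush with a corner of the seat.

B is a picture frame with a 158×222 mm rectangular opening (x by z) and a uniform 31 mm border on every side. Frame depth is 31 mm along y. It is built from two vertical stiles running the full outside height and two horizontal rails spanning the gap between the stiles.

The picture frame is on top of the stool, centred.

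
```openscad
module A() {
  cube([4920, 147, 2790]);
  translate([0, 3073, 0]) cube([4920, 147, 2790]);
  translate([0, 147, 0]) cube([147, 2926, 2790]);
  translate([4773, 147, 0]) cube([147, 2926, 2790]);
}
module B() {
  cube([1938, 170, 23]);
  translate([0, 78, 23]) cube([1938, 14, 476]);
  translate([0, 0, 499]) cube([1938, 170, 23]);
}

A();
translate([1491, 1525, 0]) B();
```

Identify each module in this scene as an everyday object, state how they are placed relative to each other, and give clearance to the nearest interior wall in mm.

A is a house frame. B is an I-beam. The I-beam sits inside the house frame, centred. The clearance to the nearest interior wall is 1344 mm.

Clearances: x = 1344, y = 1378; minimum 1344 mm.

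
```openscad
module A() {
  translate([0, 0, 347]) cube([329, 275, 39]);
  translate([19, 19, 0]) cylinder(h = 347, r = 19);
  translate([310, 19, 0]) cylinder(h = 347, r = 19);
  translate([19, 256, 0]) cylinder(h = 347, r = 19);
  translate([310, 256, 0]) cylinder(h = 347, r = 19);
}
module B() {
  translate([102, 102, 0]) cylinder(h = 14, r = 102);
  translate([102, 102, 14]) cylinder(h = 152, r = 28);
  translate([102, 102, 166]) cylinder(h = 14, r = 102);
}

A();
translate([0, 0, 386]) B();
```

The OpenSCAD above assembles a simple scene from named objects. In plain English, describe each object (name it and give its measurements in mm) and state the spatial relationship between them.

A is a simple wooden stool: a rectangular seat 329 mm (x) by 275 mm (y), 39 mm thick, top face at z = 386 mm, on four round legs, each 38 mm in diameter. The legs rest on z = 0, each leg's axis is inset half a diameter from the nearest pair of seat edges (so the leg's bounding box is flush with the corner).

B is a spool: two coaxial disc flanges of radius 102 mm and thickness 14 mm, joined by a core cylinder of radius 28 mm and height 152 mm. The lower flange rests on z = 0 and the three cylinders share a vertical axis.

The spool is on top of the stool.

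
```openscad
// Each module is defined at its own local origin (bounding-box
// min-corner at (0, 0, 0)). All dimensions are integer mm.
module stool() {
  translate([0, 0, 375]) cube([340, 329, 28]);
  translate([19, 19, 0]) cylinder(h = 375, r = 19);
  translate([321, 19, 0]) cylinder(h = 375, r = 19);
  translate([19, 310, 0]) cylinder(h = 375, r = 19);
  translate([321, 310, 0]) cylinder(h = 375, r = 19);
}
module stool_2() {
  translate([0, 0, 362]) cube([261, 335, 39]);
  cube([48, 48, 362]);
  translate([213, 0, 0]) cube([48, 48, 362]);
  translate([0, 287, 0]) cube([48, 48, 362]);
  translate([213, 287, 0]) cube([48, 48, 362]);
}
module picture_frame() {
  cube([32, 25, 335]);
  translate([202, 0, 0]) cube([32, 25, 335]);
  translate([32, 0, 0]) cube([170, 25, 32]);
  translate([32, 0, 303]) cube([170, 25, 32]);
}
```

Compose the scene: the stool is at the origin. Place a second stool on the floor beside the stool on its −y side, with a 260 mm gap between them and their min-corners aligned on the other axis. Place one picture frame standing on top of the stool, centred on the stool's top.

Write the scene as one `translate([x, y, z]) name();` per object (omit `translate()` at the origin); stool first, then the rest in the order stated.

stool();
translate([0, -595, 0]) stool_2();
translate([53, 152, 403]) picture_frame();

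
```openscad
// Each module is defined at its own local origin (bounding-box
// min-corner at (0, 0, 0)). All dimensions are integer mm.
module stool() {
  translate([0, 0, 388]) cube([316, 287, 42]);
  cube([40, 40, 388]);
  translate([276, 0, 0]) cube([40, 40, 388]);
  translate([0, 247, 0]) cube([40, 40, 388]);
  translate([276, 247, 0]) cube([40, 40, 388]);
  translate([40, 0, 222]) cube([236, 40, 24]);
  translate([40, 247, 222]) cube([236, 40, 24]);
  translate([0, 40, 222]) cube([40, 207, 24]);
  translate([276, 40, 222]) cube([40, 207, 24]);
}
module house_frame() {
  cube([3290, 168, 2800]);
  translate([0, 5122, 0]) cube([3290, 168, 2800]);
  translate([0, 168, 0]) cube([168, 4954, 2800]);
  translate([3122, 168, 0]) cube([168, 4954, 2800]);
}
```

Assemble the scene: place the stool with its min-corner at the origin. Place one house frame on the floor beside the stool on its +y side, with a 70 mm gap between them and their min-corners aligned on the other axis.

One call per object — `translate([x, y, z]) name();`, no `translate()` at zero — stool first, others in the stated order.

stool();
translate([0, 357, 0]) house_frame();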